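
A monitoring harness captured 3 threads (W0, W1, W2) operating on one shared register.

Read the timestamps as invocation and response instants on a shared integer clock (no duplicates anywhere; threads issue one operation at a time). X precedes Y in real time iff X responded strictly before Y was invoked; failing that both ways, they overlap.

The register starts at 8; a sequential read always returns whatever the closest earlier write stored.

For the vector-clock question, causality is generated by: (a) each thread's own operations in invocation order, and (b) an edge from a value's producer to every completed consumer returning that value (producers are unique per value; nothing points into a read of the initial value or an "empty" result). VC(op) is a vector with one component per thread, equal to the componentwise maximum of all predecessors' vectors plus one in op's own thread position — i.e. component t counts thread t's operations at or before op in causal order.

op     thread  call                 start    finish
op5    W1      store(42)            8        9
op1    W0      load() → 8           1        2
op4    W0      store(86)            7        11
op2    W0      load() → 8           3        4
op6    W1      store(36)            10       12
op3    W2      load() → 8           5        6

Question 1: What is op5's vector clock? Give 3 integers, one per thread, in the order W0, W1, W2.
invoked at 5, op3 has no predecessors; its own W2 bump gives (0, 0, 1)
invoked at 8, op5 has no predecessors; its own W1 bump gives (0, 1, 0)
invoked at 1, op1 has no predecessors; its own W0 bump gives (1, 0, 0)
invoked at 10, op6 merges VC(op5)=(0, 1, 0) and bumps W1's slot → (0, 2, 0)
invoked at 3, op2 merges VC(op1)=(1, 0, 0) and bumps W0's slot → (2, 0, 0)
invoked at 7, op4 merges VC(op2)=(2, 0, 0) and bumps W0's slot → (3, 0, 0)
target: VC(op5) = (0, 1, 0)

(0, 1, 0)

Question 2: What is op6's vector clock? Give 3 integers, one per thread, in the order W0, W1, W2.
op3, invoked 5, has no incoming edges; only W2's bump applies → (0, 0, 1)
op5, invoked 8, has no incoming edges; only W1's bump applies → (0, 1, 0)
op1, invoked 1, has no incoming edges; only W0's bump applies → (1, 0, 0)
merge at op6 (invoked 10): VC(op5)=(0, 1, 0), own-thread bump on W1 → (0, 2, 0)
merge at op2 (invoked 3): VC(op1)=(1, 0, 0), own-thread bump on W0 → (2, 0, 0)
merge at op4 (invoked 7): VC(op2)=(2, 0, 0), own-thread bump on W0 → (3, 0, 0)
target: VC(op6) = (0, 2, 0)

(0, 2, 0)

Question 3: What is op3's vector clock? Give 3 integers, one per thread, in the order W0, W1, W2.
no predecessors for op3 (invoked 5): W2 increments from zero → (0, 0, 1)
no predecessors for op5 (invoked 8): W1 increments from zero → (0, 1, 0)
no predecessors for op1 (invoked 1): W0 increments from zero → (1, 0, 0)
op6 (invocation 10): componentwise max over VC(op5)=(0, 1, 0), +1 at W1, giving (0, 2, 0)
op2 (invocation 3): componentwise max over VC(op1)=(1, 0, 0), +1 at W0, giving (2, 0, 0)
op4 (invocation 7): componentwise max over VC(op2)=(2, 0, 0), +1 at W0, giving (3, 0, 0)
target: VC(op3) = (0, 0, 1)

(0, 0, 1)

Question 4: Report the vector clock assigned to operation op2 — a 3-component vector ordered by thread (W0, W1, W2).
op3 (invocation 5): nothing precedes it; W2's component alone gives (0, 0, 1)
op5 (invocation 8): nothing precedes it; W1's component alone gives (0, 1, 0)
op1 (invocation 1): nothing precedes it; W0's component alone gives (1, 0, 0)
VC(op6, invoked at 10): max of VC(op5)=(0, 1, 0), then +1 on thread W1 → (0, 2, 0)
VC(op2, invoked at 3): max of VC(op1)=(1, 0, 0), then +1 on thread W0 → (2, 0, 0)
VC(op4, invoked at 7): max of VC(op2)=(2, 0, 0), then +1 on thread W0 → (3, 0, 0)
target: VC(op2) = (2, 0, 0)

(2, 0, 0)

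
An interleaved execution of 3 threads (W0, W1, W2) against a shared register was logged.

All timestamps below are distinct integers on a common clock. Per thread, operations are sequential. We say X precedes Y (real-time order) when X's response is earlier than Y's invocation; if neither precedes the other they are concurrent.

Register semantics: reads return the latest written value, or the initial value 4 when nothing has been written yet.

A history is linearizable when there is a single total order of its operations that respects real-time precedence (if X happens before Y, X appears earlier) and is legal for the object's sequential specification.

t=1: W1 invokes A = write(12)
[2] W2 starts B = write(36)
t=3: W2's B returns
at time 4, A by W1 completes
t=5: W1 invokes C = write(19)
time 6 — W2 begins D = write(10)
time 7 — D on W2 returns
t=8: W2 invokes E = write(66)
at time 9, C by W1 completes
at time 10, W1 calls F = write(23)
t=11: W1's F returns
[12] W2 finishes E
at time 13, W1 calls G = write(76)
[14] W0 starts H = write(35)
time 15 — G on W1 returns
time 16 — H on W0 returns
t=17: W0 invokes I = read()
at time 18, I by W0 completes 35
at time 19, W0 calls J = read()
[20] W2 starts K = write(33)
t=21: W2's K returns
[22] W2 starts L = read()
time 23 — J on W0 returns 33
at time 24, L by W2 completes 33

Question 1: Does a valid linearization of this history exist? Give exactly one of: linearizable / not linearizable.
linearizable

one valid linearization: A, B, C, D, E, F, G, H, I, K, J, L
1. A write(12), leaving value 12
2. B write(36), leaving value 36
3. C write(19), leaving value 19
4. D write(10), leaving value 10
5. E write(66), leaving value 66
6. F write(23), leaving value 23
7. G write(76), leaving value 76
8. H write(35), leaving value 35
9. I read() → 35, leaving value 35
10. K write(33), leaving value 33
11. J read() → 33, leaving value 33
12. L read() → 33, leaving value 33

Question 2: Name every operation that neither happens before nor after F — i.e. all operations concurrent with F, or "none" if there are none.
Answer: E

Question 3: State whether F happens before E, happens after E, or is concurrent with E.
Answer: concurrent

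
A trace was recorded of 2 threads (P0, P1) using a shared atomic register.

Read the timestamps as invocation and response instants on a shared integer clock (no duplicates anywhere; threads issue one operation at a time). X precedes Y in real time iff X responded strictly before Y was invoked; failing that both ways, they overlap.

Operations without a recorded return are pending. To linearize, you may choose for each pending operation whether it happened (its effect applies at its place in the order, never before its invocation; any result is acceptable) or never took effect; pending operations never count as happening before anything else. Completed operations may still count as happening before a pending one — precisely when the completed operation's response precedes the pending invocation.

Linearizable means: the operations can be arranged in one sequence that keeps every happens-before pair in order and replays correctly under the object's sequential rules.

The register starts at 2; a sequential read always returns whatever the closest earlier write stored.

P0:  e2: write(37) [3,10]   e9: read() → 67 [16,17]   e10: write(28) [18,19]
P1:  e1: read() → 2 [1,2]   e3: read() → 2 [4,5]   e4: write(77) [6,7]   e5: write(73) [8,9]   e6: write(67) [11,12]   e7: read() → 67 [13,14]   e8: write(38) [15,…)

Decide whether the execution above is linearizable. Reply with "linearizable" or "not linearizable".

a witness: e1, e3, e2, e4, e5, e6, e7, e9, e8, e10
step 1: e1 read() → 2 — value 2
step 2: e3 read() → 2 — value 2
step 3: e2 write(37) — value 37
step 4: e4 write(77) — value 77
step 5: e5 write(73) — value 73
step 6: e6 write(67) — value 67
step 7: e7 read() → 67 — value 67
step 8: e9 read() → 67 — value 67
step 9: e8 write(38) (pending, included) — value 38
step 10: e10 write(28) — value 28

linearizable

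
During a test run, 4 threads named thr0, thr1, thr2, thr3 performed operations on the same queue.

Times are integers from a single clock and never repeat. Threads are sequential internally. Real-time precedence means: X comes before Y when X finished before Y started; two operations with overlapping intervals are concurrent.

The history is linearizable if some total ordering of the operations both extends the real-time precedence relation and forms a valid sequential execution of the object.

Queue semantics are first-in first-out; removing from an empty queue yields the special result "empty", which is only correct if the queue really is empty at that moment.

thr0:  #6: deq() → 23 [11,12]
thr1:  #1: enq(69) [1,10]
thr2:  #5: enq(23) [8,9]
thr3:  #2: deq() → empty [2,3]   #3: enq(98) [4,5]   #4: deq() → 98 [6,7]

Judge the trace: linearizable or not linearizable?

a witness: #2, #3, #4, #5, #1, #6
step 1: #2 deq() → empty — queue <>
step 2: #3 enq(98) — queue <98>
step 3: #4 deq() → 98 — queue <>
step 4: #5 enq(23) — queue <23>
step 5: #1 enq(69) — queue <23,69>
step 6: #6 deq() → 23 — queue <69>

linearizable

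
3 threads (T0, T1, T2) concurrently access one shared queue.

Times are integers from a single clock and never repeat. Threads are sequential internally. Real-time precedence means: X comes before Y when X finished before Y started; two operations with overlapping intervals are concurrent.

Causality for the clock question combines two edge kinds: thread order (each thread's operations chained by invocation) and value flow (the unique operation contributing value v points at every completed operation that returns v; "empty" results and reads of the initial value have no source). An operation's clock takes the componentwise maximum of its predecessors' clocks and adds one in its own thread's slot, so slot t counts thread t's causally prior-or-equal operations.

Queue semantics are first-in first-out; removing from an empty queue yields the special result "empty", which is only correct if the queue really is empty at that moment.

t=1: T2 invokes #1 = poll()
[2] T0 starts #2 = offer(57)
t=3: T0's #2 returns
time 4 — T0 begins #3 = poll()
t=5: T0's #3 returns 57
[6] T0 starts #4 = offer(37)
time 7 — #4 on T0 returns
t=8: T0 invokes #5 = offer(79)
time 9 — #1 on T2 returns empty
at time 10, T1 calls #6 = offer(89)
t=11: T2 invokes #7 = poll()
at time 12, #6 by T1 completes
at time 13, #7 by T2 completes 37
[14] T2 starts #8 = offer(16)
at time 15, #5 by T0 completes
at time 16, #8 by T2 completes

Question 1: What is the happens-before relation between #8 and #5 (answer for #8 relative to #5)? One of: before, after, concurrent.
Answer: concurrent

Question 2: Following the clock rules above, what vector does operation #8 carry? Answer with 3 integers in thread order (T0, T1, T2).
Answer: (3, 0, 3)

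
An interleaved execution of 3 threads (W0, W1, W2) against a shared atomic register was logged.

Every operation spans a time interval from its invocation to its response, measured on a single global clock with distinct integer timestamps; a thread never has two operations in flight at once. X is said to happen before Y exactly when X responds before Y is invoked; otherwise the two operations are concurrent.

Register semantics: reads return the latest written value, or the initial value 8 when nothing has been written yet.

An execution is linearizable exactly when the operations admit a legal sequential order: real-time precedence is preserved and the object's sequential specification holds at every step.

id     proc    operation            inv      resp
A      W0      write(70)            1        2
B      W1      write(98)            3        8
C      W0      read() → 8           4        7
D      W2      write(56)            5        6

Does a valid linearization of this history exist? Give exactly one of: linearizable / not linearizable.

not linearizable

the violation lands at event 7, C's response at time 7: events 1..6 linearize, events 1..7 do not
the 3 completed operations admit 2 real-time orders; each fails the atomic register replay
completion choices over the 1 pending operation (B) were checked; none helps
take A, C, D (pending dropped): step 2 already fails, because C read() → 8 cannot occur there
take A, D, C (pending dropped): step 3 already fails, because C read() → 8 cannot occur there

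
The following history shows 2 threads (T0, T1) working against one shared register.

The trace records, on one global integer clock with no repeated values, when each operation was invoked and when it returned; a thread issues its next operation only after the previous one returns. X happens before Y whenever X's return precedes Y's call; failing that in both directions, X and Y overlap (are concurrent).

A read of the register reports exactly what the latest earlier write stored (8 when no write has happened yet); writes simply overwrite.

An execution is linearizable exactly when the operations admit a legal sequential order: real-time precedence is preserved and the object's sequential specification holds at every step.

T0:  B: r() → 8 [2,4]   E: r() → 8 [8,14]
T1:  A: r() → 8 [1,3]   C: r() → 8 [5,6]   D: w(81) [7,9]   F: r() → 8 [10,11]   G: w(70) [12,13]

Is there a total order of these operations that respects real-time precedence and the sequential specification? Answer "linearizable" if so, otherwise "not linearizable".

not linearizable

through event 10 a valid linearization exists; event 11 (F responding at time 11) ends that
the 5 completed operations admit 2 real-time orders; each fails the register replay
no escape via the 1 pending operation (E): every completion choice fails
for example A, B, C, D, F (pending dropped) fails at step 5: F r() → 8 is not legal there
for example B, A, C, D, F (pending dropped) fails at step 5: F r() → 8 is not legal there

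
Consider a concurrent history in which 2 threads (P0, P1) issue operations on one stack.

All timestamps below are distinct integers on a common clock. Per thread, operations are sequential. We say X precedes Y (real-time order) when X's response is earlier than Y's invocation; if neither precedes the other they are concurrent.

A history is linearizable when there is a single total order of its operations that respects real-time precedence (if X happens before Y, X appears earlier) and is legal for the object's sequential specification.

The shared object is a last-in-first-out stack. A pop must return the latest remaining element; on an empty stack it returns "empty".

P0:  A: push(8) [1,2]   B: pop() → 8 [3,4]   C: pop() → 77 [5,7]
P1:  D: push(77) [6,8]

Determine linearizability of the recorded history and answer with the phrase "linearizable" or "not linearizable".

a witness: A, B, D, C
step 1: A push(8) — stack <8>
step 2: B pop() → 8 — stack <>
step 3: D push(77) — stack <77>
step 4: C pop() → 77 — stack <>

linearizable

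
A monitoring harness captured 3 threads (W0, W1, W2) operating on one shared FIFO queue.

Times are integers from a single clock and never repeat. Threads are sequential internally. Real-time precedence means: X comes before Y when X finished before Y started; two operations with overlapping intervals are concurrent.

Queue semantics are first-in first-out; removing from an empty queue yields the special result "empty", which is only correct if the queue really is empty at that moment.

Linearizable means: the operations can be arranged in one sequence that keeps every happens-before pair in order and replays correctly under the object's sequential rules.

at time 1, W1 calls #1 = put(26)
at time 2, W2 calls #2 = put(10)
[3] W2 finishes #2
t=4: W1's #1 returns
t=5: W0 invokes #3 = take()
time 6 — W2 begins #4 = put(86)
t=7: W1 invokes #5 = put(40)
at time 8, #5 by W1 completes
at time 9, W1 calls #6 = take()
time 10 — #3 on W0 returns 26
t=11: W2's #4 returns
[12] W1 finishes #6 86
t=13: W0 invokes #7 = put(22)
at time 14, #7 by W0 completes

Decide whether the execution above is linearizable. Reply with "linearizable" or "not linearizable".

not linearizable

events 1..11 are fine; event 12 — the response of #6 at time 12 — makes the prefix non-linearizable
real-time-consistent orders of the 6 completed operations: 24 — all fail the FIFO queue replay
one such order, #1, #2, #3, #4, #5, #6, breaks at step 6 where #6 take() → 86 is illegal
one such order, #1, #2, #3, #5, #4, #6, breaks at step 6 where #6 take() → 86 is illegal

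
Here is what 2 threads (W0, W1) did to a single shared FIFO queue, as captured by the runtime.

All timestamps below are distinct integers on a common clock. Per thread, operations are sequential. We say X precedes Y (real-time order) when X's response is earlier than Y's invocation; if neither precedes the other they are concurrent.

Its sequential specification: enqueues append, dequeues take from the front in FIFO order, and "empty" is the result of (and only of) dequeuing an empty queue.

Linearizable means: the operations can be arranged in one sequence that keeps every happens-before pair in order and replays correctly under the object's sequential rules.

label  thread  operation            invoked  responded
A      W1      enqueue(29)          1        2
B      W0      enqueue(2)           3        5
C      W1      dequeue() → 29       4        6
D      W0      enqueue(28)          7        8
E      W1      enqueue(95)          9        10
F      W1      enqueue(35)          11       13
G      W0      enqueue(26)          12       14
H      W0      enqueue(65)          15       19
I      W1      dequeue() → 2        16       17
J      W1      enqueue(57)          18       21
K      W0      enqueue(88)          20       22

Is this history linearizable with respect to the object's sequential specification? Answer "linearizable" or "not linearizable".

linearizable

witness order: A, B, C, D, E, F, G, H, I, J, K
1. A enqueue(29), leaving queue <29>
2. B enqueue(2), leaving queue <29,2>
3. C dequeue() → 29, leaving queue <2>
4. D enqueue(28), leaving queue <2,28>
5. E enqueue(95), leaving queue <2,28,95>
6. F enqueue(35), leaving queue <2,28,95,35>
7. G enqueue(26), leaving queue <2,28,95,35,26>
8. H enqueue(65), leaving queue <2,28,95,35,26,65>
9. I dequeue() → 2, leaving queue <28,95,35,26,65>
10. J enqueue(57), leaving queue <28,95,35,26,65,57>
11. K enqueue(88), leaving queue <28,95,35,26,65,57,88>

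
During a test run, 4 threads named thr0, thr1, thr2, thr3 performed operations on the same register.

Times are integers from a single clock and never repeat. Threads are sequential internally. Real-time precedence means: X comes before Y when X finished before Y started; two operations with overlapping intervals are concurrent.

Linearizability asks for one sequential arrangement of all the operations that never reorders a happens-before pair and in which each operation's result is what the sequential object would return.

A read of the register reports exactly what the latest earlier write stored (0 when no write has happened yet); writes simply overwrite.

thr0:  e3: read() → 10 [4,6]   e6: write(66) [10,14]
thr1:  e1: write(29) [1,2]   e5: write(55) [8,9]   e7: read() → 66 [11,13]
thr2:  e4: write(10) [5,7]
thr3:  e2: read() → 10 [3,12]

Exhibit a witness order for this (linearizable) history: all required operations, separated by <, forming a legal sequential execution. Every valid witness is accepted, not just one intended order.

e1 < e4 < e2 < e3 < e5 < e6 < e7

after step 1 (e1 write(29)): value 29
after step 2 (e4 write(10)): value 10
after step 3 (e2 read() → 10): value 10
after step 4 (e3 read() → 10): value 10
after step 5 (e5 write(55)): value 55
after step 6 (e6 write(66)): value 66
after step 7 (e7 read() → 66): value 66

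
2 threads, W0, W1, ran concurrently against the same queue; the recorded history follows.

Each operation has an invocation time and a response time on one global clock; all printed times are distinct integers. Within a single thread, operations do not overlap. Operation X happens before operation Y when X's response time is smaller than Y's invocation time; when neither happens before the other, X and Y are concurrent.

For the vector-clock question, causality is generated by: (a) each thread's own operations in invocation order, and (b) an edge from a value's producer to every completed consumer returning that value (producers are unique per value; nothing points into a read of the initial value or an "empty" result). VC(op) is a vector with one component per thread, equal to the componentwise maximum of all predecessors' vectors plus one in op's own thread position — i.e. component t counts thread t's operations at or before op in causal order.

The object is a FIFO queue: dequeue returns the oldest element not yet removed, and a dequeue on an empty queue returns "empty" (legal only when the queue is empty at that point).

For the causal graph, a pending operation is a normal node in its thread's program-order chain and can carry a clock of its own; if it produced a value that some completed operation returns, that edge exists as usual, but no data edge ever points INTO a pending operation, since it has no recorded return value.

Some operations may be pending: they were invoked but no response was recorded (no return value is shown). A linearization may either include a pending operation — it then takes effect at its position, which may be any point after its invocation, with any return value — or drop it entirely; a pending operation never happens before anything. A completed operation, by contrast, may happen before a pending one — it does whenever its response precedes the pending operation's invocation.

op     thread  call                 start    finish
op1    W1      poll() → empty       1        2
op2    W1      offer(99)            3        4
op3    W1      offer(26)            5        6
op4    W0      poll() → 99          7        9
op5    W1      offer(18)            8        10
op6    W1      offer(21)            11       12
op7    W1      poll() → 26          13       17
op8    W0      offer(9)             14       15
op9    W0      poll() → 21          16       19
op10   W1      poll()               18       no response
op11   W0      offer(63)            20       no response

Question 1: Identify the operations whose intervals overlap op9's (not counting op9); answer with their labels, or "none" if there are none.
overlap test against op9 [16,19]: concurrent iff the interval meets 16..19
op1 [1,2]: before
op2 [3,4]: before
op3 [5,6]: before
op4 [7,9]: before
op5 [8,10]: before
op6 [11,12]: before
op7 [13,17]: concurrent
op8 [14,15]: before
op10 [18,…): concurrent
op11 [20,…): after

op10, op7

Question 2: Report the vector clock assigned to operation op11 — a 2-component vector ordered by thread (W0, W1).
invoked at 1, op1 has no predecessors; its own W1 bump gives (0, 1)
merge at op2 (invoked 3): VC(op1)=(0, 1), own-thread bump on W1 → (0, 2)
merge at op3 (invoked 5): VC(op2)=(0, 2), own-thread bump on W1 → (0, 3)
merge at op4 (invoked 7): VC(op2)=(0, 2), own-thread bump on W0 → (1, 2)
merge at op5 (invoked 8): VC(op3)=(0, 3), own-thread bump on W1 → (0, 4)
merge at op8 (invoked 14): VC(op4)=(1, 2), own-thread bump on W0 → (2, 2)
merge at op6 (invoked 11): VC(op5)=(0, 4), own-thread bump on W1 → (0, 5)
merge at op7 (invoked 13): VC(op3)=(0, 3), VC(op6)=(0, 5), own-thread bump on W1 → (0, 6)
merge at op10 (invoked 18): VC(op7)=(0, 6), own-thread bump on W1 → (0, 7)
merge at op9 (invoked 16): VC(op6)=(0, 5), VC(op8)=(2, 2), own-thread bump on W0 → (3, 5)
merge at op11 (invoked 20): VC(op9)=(3, 5), own-thread bump on W0 → (4, 5)
target: VC(op11) = (4, 5)

(4, 5)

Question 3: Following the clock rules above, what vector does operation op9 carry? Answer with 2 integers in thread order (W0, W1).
op1 (invocation 1): nothing precedes it; W1's component alone gives (0, 1)
op2, invoked 3, takes VC(op1)=(0, 1) under max, adds 1 for W1 → (0, 2)
op3, invoked 5, takes VC(op2)=(0, 2) under max, adds 1 for W1 → (0, 3)
op4, invoked 7, takes VC(op2)=(0, 2) under max, adds 1 for W0 → (1, 2)
op5, invoked 8, takes VC(op3)=(0, 3) under max, adds 1 for W1 → (0, 4)
op8, invoked 14, takes VC(op4)=(1, 2) under max, adds 1 for W0 → (2, 2)
op6, invoked 11, takes VC(op5)=(0, 4) under max, adds 1 for W1 → (0, 5)
op7, invoked 13, takes VC(op3)=(0, 3), VC(op6)=(0, 5) under max, adds 1 for W1 → (0, 6)
op10, invoked 18, takes VC(op7)=(0, 6) under max, adds 1 for W1 → (0, 7)
op9, invoked 16, takes VC(op6)=(0, 5), VC(op8)=(2, 2) under max, adds 1 for W0 → (3, 5)
op11, invoked 20, takes VC(op9)=(3, 5) under max, adds 1 for W0 → (4, 5)
target: VC(op9) = (3, 5)

(3, 5)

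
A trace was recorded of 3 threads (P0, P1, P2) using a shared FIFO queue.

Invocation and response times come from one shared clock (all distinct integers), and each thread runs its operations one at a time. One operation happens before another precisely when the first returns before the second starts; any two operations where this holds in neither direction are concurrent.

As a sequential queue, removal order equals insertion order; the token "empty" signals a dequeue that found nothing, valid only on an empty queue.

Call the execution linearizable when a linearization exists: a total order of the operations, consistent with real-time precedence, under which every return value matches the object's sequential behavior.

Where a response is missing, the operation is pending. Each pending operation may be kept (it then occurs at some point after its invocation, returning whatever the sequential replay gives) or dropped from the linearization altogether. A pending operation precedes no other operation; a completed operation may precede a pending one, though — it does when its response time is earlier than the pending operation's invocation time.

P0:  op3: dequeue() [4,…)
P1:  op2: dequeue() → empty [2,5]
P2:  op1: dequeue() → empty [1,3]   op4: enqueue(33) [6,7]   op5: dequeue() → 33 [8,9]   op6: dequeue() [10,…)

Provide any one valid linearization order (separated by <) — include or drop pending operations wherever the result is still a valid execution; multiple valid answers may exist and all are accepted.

op1 < op2 < op3 < op4 < op5

1. op1 dequeue() → empty, leaving queue <>
2. op2 dequeue() → empty, leaving queue <>
3. op3 dequeue() (pending, included), leaving queue <>
4. op4 enqueue(33), leaving queue <33>
5. op5 dequeue() → 33, leaving queue <>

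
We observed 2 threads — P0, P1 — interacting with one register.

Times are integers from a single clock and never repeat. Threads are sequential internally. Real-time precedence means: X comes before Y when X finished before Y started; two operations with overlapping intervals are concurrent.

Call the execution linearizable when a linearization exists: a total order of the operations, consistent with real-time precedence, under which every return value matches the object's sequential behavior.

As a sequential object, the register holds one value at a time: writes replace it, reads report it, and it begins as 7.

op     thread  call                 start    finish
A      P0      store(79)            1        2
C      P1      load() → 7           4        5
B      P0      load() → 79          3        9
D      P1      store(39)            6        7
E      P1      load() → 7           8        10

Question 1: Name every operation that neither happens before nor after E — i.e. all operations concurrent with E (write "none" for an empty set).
Answer: B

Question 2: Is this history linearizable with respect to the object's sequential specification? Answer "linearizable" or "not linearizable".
not linearizable

cut after 4 events: linearizable; cut after 5 events (C responds, time 5): not linearizable
the completed operations (2 total) allow one real-time order; the register replay rejects it
every completion of the 1 pending operation (B) was checked; none linearizes
take A, C (pending dropped): step 2 already fails, because C load() → 7 cannot occur there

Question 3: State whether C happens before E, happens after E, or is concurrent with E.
Answer: before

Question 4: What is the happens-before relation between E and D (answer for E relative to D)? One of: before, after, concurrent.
Answer: after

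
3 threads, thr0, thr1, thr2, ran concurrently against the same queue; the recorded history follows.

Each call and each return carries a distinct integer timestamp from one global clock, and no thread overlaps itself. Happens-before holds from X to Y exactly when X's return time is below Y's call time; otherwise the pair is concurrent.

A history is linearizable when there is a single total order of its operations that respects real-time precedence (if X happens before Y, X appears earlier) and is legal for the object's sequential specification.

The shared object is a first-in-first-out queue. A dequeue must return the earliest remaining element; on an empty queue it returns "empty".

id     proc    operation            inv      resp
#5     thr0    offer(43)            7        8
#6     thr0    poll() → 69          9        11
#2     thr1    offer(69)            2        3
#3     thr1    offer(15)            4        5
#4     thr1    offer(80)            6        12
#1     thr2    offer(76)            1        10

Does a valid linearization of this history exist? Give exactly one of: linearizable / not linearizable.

witness order: #2, #1, #3, #4, #5, #6
step 1: #2 offer(69) — queue <69>
step 2: #1 offer(76) — queue <69,76>
step 3: #3 offer(15) — queue <69,76,15>
step 4: #4 offer(80) — queue <69,76,15,80>
step 5: #5 offer(43) — queue <69,76,15,80,43>
step 6: #6 poll() → 69 — queue <76,15,80,43>

linearizable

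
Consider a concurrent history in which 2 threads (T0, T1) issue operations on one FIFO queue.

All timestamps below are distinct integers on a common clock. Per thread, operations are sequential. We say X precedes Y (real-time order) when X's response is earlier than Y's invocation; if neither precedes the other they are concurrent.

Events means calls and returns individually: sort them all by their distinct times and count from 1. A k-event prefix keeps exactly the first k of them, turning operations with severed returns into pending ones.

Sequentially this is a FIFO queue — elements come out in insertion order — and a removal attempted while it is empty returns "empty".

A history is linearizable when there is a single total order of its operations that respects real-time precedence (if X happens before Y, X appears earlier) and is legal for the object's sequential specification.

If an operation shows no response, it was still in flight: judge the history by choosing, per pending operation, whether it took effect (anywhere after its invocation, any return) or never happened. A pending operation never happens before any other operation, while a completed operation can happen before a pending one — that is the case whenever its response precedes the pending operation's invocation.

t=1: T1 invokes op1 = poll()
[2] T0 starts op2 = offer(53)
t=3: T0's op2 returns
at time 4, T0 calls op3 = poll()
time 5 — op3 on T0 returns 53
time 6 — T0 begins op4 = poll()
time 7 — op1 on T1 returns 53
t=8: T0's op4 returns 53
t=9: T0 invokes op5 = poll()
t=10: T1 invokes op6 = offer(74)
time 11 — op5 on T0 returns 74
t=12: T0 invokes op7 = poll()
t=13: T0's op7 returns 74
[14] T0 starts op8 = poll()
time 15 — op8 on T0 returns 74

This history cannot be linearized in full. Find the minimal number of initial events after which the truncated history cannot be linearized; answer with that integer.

one valid order for events 1..6 is op1, op2, op3:
1. op1 poll() (pending, included), leaving queue <>
2. op2 offer(53), leaving queue <53>
3. op3 poll() → 53, leaving queue <>
adding event 7 (op1 responds at 7) leaves no legal real-time order
no escape via the 1 pending operation (op4): every completion choice fails
one such order, op1, op2, op3 (pending dropped), breaks at step 1 where op1 poll() → 53 is illegal
one such order, op2, op1, op3 (pending dropped), breaks at step 3 where op3 poll() → 53 is illegal

7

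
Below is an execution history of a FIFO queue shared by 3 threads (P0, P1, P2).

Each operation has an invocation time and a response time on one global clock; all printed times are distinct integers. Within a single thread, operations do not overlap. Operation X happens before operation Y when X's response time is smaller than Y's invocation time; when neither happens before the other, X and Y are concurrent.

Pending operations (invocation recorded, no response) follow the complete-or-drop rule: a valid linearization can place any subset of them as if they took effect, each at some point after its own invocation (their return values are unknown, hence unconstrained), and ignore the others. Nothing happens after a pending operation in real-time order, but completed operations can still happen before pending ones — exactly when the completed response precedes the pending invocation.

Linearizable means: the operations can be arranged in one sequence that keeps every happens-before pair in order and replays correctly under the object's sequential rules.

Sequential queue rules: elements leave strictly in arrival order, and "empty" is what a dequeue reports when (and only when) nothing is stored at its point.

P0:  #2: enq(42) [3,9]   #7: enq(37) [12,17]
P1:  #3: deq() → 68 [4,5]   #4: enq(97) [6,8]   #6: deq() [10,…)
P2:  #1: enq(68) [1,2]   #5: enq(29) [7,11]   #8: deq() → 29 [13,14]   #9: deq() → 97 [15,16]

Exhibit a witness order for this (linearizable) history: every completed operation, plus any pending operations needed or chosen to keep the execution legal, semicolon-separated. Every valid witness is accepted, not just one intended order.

1. #1 enq(68), leaving queue <68>
2. #2 enq(42), leaving queue <68,42>
3. #3 deq() → 68, leaving queue <42>
4. #5 enq(29), leaving queue <42,29>
5. #4 enq(97), leaving queue <42,29,97>
6. #6 deq() (pending, included), leaving queue <29,97>
7. #7 enq(37), leaving queue <29,97,37>
8. #8 deq() → 29, leaving queue <97,37>
9. #9 deq() → 97, leaving queue <37>

#1; #2; #3; #5; #4; #6; #7; #8; #9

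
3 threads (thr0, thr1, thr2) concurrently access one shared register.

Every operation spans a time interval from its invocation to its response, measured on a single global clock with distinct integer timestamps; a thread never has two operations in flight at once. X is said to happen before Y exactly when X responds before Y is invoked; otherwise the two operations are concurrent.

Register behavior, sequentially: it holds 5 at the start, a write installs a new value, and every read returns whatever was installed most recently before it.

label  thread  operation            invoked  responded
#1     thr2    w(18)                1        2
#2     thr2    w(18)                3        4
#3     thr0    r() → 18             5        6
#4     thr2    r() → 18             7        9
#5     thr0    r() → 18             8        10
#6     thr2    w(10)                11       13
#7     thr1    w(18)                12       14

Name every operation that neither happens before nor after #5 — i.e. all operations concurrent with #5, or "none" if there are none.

#5 spans [8,10]; an op avoiding the whole window 8..10 is ordered, any other is concurrent
#1 [1,2]: before
#2 [3,4]: before
#3 [5,6]: before
#4 [7,9]: concurrent
#6 [11,13]: after
#7 [12,14]: after

#4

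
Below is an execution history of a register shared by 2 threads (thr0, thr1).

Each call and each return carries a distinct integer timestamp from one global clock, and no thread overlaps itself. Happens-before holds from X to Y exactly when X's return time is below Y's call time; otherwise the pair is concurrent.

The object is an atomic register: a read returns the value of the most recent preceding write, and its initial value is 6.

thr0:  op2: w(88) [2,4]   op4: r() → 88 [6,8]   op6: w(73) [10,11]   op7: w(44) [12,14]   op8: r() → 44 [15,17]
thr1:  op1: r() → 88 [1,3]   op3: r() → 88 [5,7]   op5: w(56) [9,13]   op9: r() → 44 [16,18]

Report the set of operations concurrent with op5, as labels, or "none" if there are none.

op5 spans [9,13]: anything still running between times 9 and 13 counts as concurrent
op1 [1,3]: before
op2 [2,4]: before
op3 [5,7]: before
op4 [6,8]: before
op6 [10,11]: concurrent
op7 [12,14]: concurrent
op8 [15,17]: after
op9 [16,18]: after

op6, op7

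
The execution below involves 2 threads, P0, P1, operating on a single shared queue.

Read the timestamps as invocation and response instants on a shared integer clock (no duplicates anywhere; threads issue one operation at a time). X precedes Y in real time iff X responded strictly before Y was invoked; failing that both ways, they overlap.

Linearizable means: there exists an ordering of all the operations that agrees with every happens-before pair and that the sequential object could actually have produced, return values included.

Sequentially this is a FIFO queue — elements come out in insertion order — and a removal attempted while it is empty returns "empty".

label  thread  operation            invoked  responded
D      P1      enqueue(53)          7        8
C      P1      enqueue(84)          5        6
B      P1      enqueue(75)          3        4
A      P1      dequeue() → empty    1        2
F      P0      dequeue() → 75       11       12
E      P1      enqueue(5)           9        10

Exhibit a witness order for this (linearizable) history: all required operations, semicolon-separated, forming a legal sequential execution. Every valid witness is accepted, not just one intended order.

A; B; C; D; E; F

step 1: A dequeue() → empty — queue <>
step 2: B enqueue(75) — queue <75>
step 3: C enqueue(84) — queue <75,84>
step 4: D enqueue(53) — queue <75,84,53>
step 5: E enqueue(5) — queue <75,84,53,5>
step 6: F dequeue() → 75 — queue <84,53,5>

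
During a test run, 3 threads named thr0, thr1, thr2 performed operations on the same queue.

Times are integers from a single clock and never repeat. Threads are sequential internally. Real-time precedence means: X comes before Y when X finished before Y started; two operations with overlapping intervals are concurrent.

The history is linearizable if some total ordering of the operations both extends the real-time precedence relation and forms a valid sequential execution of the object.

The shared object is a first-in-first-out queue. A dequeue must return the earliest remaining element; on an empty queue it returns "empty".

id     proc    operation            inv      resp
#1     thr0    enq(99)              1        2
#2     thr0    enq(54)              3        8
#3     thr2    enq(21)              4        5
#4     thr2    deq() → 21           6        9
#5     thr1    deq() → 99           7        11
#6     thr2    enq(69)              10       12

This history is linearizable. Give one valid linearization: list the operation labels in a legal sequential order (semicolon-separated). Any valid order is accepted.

#1; #3; #2; #5; #4; #6

step 1: #1 enq(99) — queue <99>
step 2: #3 enq(21) — queue <99,21>
step 3: #2 enq(54) — queue <99,21,54>
step 4: #5 deq() → 99 — queue <21,54>
step 5: #4 deq() → 21 — queue <54>
step 6: #6 enq(69) — queue <54,69>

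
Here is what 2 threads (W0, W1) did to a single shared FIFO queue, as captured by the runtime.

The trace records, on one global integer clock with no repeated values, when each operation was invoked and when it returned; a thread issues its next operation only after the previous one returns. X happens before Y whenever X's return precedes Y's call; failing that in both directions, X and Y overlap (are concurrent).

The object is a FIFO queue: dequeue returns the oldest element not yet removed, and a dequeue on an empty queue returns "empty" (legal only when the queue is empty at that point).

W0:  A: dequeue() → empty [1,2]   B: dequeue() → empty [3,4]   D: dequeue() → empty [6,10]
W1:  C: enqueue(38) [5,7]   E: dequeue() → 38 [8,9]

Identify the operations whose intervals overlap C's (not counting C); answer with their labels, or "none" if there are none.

D

C spans [5,7]: anything still running between times 5 and 7 counts as concurrent
A [1,2]: before
B [3,4]: before
D [6,10]: concurrent
E [8,9]: after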